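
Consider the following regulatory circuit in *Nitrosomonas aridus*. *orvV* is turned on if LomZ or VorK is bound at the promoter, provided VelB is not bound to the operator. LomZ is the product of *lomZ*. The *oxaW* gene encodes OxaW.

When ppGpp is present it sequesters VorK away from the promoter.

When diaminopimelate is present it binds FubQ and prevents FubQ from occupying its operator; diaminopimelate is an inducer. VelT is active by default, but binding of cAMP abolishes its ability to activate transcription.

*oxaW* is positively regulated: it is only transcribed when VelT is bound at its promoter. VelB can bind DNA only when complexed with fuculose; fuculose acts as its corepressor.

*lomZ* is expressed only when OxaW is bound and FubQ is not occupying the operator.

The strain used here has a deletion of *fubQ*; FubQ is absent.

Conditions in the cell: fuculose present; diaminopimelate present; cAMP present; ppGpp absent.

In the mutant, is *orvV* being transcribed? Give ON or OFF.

FubQ is non-functional in this strain, so it has no effect.
cAMP is present, so VelT is inactive.
Required activator VelT is absent, so *oxaW* is not transcribed.
So OxaW is not produced.
Required activator OxaW is absent, so *lomZ* is not transcribed.
So LomZ is not produced.
ppGpp is absent, so VorK is active.
Fuculose is present, so VelB is active.
With repressor VelB bound, *orvV* is not transcribed.

OFF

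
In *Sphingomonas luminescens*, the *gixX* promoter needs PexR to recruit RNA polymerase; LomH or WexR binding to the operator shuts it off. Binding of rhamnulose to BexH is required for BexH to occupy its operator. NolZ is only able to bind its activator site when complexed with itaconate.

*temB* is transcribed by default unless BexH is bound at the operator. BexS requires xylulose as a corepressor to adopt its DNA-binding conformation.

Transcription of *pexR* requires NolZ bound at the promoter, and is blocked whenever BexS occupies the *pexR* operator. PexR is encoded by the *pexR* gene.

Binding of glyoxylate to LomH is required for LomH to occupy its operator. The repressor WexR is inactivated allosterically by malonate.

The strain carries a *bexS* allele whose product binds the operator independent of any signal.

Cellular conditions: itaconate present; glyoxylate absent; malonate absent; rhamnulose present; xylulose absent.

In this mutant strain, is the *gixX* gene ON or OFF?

OFF

Itaconate is present, so NolZ is active.
BexS is constitutively active in this strain.
With repressor BexS bound, *pexR* is not transcribed.
So PexR is not produced.
Glyoxylate is absent, so LomH is inactive.
Malonate is absent, so WexR is active.
With repressor WexR bound, *gixX* is not transcribed.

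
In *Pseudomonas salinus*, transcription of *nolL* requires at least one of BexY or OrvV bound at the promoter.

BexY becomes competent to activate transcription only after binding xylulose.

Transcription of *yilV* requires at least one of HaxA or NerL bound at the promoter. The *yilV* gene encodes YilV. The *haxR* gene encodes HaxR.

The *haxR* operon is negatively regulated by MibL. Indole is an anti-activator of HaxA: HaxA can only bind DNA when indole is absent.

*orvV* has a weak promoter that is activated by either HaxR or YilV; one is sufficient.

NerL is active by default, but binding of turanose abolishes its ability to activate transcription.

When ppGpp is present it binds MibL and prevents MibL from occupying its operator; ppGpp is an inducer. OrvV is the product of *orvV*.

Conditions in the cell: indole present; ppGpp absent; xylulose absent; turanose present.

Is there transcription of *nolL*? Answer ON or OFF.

Xylulose is absent, so BexY is inactive.
ppGpp is absent, so MibL is active.
With repressor MibL bound, *haxR* is not transcribed.
So HaxR is not produced.
Indole is present, so HaxA is inactive.
Turanose is present, so NerL is inactive.
No activator is available at the *yilV* promoter, so *yilV* is not transcribed.
So YilV is not produced.
No activator is available at the *orvV* promoter, so *orvV* is not transcribed.
So OrvV is not produced.
No activator is available at the *nolL* promoter, so *nolL* is not transcribed.

OFF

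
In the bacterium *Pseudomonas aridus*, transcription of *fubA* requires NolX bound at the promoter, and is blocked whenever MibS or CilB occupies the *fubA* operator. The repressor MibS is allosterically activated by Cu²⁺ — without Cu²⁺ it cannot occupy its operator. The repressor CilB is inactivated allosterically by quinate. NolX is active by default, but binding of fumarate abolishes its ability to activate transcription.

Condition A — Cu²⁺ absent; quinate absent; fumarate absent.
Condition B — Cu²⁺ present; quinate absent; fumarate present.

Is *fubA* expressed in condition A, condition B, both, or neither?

neither

Condition A:
Cu²⁺ is absent, so MibS is inactive.
Quinate is absent, so CilB is active.
Fumarate is absent, so NolX is active.
With repressor CilB bound, *fubA* is not transcribed.
→ *fubA* is OFF in A.
Condition B:
Cu²⁺ is present, so MibS is active.
Quinate is absent, so CilB is active.
Fumarate is present, so NolX is inactive.
With repressor MibS bound, *fubA* is not transcribed.
→ *fubA* is OFF in B.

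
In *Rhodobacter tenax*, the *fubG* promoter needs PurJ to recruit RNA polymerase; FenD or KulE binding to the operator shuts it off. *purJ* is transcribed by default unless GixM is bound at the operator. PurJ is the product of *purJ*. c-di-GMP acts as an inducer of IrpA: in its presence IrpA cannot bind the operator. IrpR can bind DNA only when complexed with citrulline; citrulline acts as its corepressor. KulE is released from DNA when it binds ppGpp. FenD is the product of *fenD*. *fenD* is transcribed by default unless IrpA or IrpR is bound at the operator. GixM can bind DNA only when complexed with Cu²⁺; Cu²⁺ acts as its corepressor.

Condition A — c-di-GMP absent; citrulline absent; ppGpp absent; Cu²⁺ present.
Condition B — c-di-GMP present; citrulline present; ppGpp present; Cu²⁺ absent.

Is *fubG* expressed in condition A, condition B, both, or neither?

Condition A:
c-di-GMP is absent, so IrpA is active.
Citrulline is absent, so IrpR is inactive.
With repressor IrpA bound, *fenD* is not transcribed.
So FenD is not produced.
ppGpp is absent, so KulE is active.
Cu²⁺ is present, so GixM is active.
With repressor GixM bound, *purJ* is not transcribed.
So PurJ is not produced.
With repressor KulE bound, *fubG* is not transcribed.
→ *fubG* is OFF in A.
Condition B:
c-di-GMP is present, so IrpA is inactive.
Citrulline is present, so IrpR is active.
With repressor IrpR bound, *fenD* is not transcribed.
So FenD is not produced.
ppGpp is present, so KulE is inactive.
Cu²⁺ is absent, so GixM is inactive.
With no repressor bound, *purJ* is transcribed.
So PurJ is produced and active.
No repressor is bound and PurJ is active, so *fubG* is transcribed.
→ *fubG* is ON in B.

B only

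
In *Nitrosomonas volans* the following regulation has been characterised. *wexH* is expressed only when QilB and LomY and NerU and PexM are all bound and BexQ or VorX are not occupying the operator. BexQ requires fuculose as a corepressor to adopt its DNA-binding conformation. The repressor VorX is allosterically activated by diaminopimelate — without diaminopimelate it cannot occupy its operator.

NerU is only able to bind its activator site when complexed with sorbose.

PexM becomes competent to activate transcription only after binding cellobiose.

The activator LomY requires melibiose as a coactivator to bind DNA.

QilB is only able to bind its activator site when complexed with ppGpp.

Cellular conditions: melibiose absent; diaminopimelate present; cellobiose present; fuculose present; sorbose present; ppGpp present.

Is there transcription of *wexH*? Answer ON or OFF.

Fuculose is present, so BexQ is active.
ppGpp is present, so QilB is active.
Melibiose is absent, so LomY is inactive.
Diaminopimelate is present, so VorX is active.
Sorbose is present, so NerU is active.
Cellobiose is present, so PexM is active.
With repressor BexQ bound, *wexH* is not transcribed.

OFF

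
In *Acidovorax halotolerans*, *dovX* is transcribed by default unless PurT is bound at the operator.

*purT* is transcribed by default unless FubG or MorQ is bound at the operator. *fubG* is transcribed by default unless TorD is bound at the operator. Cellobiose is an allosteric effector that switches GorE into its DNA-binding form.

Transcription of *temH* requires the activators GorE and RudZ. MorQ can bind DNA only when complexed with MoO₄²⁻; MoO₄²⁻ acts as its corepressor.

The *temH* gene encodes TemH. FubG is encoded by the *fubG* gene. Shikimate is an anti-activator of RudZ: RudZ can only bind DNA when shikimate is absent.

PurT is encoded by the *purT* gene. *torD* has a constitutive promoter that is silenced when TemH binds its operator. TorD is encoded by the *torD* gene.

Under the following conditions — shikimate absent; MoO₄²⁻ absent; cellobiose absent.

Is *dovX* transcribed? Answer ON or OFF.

Cellobiose is absent, so GorE is inactive.
Shikimate is absent, so RudZ is active.
Required activator GorE is absent, so *temH* is not transcribed.
So TemH is not produced.
With no repressor bound, *torD* is transcribed.
So TorD is produced and active.
With repressor TorD bound, *fubG* is not transcribed.
So FubG is not produced.
MoO₄²⁻ is absent, so MorQ is inactive.
With no repressor bound, *purT* is transcribed.
So PurT is produced and active.
With repressor PurT bound, *dovX* is not transcribed.

OFF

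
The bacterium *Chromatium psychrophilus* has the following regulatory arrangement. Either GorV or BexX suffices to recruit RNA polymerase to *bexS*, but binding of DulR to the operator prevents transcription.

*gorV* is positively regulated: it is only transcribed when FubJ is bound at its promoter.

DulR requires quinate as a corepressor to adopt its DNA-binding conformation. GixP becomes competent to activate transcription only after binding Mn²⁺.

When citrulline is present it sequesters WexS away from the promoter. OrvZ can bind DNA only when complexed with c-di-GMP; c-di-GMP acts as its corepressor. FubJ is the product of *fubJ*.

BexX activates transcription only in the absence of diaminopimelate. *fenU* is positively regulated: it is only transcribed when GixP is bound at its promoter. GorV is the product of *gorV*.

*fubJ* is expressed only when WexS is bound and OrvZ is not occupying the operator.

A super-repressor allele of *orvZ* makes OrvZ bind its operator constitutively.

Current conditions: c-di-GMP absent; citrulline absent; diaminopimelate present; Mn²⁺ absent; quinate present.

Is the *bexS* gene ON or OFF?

OFF

OrvZ is constitutively active in this strain.
Citrulline is absent, so WexS is active.
With repressor OrvZ bound, *fubJ* is not transcribed.
So FubJ is not produced.
Required activator FubJ is absent, so *gorV* is not transcribed.
So GorV is not produced.
Quinate is present, so DulR is active.
Diaminopimelate is present, so BexX is inactive.
With repressor DulR bound, *bexS* is not transcribed.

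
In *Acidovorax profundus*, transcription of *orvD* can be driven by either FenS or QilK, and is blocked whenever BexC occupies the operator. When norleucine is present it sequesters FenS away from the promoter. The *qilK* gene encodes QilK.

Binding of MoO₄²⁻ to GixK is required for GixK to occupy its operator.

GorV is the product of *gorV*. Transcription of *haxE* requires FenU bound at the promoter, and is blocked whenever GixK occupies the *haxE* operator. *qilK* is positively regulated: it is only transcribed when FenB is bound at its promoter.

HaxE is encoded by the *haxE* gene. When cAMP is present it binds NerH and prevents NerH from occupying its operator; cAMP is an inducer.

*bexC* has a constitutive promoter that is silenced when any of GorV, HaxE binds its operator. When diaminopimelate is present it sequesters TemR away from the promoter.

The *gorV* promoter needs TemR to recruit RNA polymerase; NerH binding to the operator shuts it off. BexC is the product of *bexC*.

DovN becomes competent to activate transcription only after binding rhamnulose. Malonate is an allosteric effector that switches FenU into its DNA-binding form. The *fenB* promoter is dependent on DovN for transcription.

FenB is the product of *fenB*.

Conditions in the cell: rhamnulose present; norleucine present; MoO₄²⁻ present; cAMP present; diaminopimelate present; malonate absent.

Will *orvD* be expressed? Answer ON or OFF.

Norleucine is present, so FenS is inactive.
Rhamnulose is present, so DovN is active.
No repressor is bound and DovN is active, so *fenB* is transcribed.
So FenB is produced and active.
No repressor is bound and FenB is active, so *qilK* is transcribed.
So QilK is produced and active.
cAMP is present, so NerH is inactive.
Diaminopimelate is present, so TemR is inactive.
Required activator TemR is absent, so *gorV* is not transcribed.
So GorV is not produced.
MoO₄²⁻ is present, so GixK is active.
Malonate is absent, so FenU is inactive.
With repressor GixK bound, *haxE* is not transcribed.
So HaxE is not produced.
With no repressor bound, *bexC* is transcribed.
So BexC is produced and active.
With repressor BexC bound, *orvD* is not transcribed.

OFF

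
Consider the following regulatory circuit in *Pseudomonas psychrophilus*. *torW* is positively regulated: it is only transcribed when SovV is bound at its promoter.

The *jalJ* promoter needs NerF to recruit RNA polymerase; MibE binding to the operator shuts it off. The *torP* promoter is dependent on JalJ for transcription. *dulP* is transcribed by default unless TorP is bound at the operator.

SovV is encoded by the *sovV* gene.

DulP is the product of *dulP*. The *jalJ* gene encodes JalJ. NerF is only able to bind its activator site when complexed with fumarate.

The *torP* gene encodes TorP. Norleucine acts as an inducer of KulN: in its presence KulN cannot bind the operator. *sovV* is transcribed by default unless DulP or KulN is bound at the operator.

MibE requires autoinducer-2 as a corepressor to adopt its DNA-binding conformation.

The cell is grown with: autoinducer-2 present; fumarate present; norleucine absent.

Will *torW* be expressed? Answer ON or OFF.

OFF

Autoinducer-2 is present, so MibE is active.
Fumarate is present, so NerF is active.
With repressor MibE bound, *jalJ* is not transcribed.
So JalJ is not produced.
Required activator JalJ is absent, so *torP* is not transcribed.
So TorP is not produced.
With no repressor bound, *dulP* is transcribed.
So DulP is produced and active.
Norleucine is absent, so KulN is active.
With repressor DulP bound, *sovV* is not transcribed.
So SovV is not produced.
Required activator SovV is absent, so *torW* is not transcribed.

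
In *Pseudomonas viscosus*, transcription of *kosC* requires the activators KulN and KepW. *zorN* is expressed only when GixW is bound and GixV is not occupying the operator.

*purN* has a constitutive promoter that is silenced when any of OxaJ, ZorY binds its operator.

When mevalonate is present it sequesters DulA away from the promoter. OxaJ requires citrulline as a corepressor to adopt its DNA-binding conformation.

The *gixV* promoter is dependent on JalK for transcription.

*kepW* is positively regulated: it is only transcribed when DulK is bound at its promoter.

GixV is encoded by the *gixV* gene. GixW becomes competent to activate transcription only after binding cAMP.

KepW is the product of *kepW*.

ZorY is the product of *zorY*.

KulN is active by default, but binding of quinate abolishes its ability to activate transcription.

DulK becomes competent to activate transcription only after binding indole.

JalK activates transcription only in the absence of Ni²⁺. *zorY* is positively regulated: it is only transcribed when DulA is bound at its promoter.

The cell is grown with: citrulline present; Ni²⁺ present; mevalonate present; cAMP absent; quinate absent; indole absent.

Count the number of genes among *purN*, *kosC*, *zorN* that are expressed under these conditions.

Citrulline is present, so OxaJ is active.
Mevalonate is present, so DulA is inactive.
Required activator DulA is absent, so *zorY* is not transcribed.
So ZorY is not produced.
With repressor OxaJ bound, *purN* is not transcribed.
→ *purN* is OFF.
Quinate is absent, so KulN is active.
Indole is absent, so DulK is inactive.
Required activator DulK is absent, so *kepW* is not transcribed.
So KepW is not produced.
Required activator KepW is absent, so *kosC* is not transcribed.
→ *kosC* is OFF.
Ni²⁺ is present, so JalK is inactive.
Required activator JalK is absent, so *gixV* is not transcribed.
So GixV is not produced.
cAMP is absent, so GixW is inactive.
Required activator GixW is absent, so *zorN* is not transcribed.
→ *zorN* is OFF.
0 of the 3 genes are transcribed.

0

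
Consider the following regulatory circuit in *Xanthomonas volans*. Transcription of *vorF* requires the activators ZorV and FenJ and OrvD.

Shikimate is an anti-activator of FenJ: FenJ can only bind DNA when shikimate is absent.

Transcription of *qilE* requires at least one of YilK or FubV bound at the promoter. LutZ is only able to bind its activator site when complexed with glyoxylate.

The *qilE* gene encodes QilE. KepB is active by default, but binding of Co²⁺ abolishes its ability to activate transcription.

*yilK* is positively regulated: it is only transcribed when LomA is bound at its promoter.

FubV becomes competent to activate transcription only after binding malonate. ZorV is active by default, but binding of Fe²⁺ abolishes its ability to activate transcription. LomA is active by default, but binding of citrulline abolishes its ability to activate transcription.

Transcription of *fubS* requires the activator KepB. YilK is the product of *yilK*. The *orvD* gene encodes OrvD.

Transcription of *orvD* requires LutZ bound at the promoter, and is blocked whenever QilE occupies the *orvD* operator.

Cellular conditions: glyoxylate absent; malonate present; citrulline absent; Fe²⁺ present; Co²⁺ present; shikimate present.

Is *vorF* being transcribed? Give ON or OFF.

OFF

Fe²⁺ is present, so ZorV is inactive.
Shikimate is present, so FenJ is inactive.
Citrulline is absent, so LomA is active.
No repressor is bound and LomA is active, so *yilK* is transcribed.
So YilK is produced and active.
Malonate is present, so FubV is active.
Activator YilK is present, so *qilE* is transcribed.
So QilE is produced and active.
Glyoxylate is absent, so LutZ is inactive.
With repressor QilE bound, *orvD* is not transcribed.
So OrvD is not produced.
Required activator ZorV is absent, so *vorF* is not transcribed.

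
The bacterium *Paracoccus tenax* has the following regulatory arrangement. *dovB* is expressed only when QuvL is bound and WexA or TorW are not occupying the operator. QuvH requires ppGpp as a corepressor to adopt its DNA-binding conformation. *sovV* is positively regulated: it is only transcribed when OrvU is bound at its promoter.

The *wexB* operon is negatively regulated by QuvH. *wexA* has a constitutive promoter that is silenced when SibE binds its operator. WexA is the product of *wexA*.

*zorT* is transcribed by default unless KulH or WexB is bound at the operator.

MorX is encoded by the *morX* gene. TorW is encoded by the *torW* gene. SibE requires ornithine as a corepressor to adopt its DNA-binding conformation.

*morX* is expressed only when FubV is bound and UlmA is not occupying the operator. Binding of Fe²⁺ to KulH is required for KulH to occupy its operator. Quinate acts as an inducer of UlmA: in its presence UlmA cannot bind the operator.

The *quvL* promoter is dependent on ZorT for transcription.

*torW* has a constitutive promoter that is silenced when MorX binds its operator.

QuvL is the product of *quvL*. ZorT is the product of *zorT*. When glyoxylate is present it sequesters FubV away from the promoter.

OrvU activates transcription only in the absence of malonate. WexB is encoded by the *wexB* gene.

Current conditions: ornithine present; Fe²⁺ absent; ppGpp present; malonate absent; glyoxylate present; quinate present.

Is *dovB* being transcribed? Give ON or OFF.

Fe²⁺ is absent, so KulH is inactive.
ppGpp is present, so QuvH is active.
With repressor QuvH bound, *wexB* is not transcribed.
So WexB is not produced.
With no repressor bound, *zorT* is transcribed.
So ZorT is produced and active.
No repressor is bound and ZorT is active, so *quvL* is transcribed.
So QuvL is produced and active.
Ornithine is present, so SibE is active.
With repressor SibE bound, *wexA* is not transcribed.
So WexA is not produced.
Quinate is present, so UlmA is inactive.
Glyoxylate is present, so FubV is inactive.
Required activator FubV is absent, so *morX* is not transcribed.
So MorX is not produced.
With no repressor bound, *torW* is transcribed.
So TorW is produced and active.
With repressor TorW bound, *dovB* is not transcribed.

OFF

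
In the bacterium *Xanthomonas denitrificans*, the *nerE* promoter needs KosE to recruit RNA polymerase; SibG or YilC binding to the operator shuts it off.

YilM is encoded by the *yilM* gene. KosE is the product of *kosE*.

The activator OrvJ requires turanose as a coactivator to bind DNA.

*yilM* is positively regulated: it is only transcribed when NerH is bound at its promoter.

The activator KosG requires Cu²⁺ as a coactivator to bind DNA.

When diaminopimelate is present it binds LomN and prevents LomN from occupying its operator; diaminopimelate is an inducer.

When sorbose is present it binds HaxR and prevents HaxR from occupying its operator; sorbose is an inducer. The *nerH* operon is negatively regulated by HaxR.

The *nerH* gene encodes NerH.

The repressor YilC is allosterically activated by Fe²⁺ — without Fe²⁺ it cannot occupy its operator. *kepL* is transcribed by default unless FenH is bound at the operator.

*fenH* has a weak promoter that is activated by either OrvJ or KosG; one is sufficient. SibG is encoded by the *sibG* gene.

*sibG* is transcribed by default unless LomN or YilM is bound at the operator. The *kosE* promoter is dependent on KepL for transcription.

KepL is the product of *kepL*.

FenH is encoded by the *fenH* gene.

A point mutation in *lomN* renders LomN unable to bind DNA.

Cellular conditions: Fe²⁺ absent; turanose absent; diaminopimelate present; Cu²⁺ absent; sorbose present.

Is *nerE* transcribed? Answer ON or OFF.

ON

LomN is non-functional in this strain, so it has no effect.
Sorbose is present, so HaxR is inactive.
With no repressor bound, *nerH* is transcribed.
So NerH is produced and active.
No repressor is bound and NerH is active, so *yilM* is transcribed.
So YilM is produced and active.
With repressor YilM bound, *sibG* is not transcribed.
So SibG is not produced.
Fe²⁺ is absent, so YilC is inactive.
Turanose is absent, so OrvJ is inactive.
Cu²⁺ is absent, so KosG is inactive.
No activator is available at the *fenH* promoter, so *fenH* is not transcribed.
So FenH is not produced.
With no repressor bound, *kepL* is transcribed.
So KepL is produced and active.
No repressor is bound and KepL is active, so *kosE* is transcribed.
So KosE is produced and active.
No repressor is bound and KosE is active, so *nerE* is transcribed.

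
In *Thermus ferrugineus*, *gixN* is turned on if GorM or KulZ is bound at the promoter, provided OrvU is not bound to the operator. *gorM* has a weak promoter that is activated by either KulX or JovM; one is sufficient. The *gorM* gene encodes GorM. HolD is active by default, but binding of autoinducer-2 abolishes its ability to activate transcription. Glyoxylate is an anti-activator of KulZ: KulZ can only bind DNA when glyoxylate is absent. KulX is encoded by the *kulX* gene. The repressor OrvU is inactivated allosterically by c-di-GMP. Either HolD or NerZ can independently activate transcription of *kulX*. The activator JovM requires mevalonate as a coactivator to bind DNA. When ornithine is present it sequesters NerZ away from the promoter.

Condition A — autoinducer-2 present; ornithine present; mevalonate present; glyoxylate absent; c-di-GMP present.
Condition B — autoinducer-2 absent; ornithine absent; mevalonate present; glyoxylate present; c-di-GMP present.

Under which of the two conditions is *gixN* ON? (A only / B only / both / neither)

both

Condition A:
Autoinducer-2 is present, so HolD is inactive.
Ornithine is present, so NerZ is inactive.
No activator is available at the *kulX* promoter, so *kulX* is not transcribed.
So KulX is not produced.
Mevalonate is present, so JovM is active.
Activator JovM is present, so *gorM* is transcribed.
So GorM is produced and active.
Glyoxylate is absent, so KulZ is active.
c-di-GMP is present, so OrvU is inactive.
Activator GorM is present, so *gixN* is transcribed.
→ *gixN* is ON in A.
Condition B:
Autoinducer-2 is absent, so HolD is active.
Ornithine is absent, so NerZ is active.
Activator HolD is present, so *kulX* is transcribed.
So KulX is produced and active.
Mevalonate is present, so JovM is active.
Activator KulX is present, so *gorM* is transcribed.
So GorM is produced and active.
Glyoxylate is present, so KulZ is inactive.
c-di-GMP is present, so OrvU is inactive.
Activator GorM is present, so *gixN* is transcribed.
→ *gixN* is ON in B.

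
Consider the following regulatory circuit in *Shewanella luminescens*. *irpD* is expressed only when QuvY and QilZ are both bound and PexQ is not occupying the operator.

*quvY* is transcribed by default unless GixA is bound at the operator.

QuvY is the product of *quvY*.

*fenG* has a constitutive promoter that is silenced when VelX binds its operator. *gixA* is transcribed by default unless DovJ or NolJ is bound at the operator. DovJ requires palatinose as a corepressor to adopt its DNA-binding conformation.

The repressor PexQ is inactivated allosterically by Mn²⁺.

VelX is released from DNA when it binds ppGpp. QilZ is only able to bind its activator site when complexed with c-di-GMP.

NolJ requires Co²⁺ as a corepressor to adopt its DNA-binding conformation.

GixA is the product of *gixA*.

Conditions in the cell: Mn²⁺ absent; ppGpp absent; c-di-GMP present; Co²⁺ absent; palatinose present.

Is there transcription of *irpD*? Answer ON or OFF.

OFF

Palatinose is present, so DovJ is active.
Co²⁺ is absent, so NolJ is inactive.
With repressor DovJ bound, *gixA* is not transcribed.
So GixA is not produced.
With no repressor bound, *quvY* is transcribed.
So QuvY is produced and active.
Mn²⁺ is absent, so PexQ is active.
c-di-GMP is present, so QilZ is active.
With repressor PexQ bound, *irpD* is not transcribed.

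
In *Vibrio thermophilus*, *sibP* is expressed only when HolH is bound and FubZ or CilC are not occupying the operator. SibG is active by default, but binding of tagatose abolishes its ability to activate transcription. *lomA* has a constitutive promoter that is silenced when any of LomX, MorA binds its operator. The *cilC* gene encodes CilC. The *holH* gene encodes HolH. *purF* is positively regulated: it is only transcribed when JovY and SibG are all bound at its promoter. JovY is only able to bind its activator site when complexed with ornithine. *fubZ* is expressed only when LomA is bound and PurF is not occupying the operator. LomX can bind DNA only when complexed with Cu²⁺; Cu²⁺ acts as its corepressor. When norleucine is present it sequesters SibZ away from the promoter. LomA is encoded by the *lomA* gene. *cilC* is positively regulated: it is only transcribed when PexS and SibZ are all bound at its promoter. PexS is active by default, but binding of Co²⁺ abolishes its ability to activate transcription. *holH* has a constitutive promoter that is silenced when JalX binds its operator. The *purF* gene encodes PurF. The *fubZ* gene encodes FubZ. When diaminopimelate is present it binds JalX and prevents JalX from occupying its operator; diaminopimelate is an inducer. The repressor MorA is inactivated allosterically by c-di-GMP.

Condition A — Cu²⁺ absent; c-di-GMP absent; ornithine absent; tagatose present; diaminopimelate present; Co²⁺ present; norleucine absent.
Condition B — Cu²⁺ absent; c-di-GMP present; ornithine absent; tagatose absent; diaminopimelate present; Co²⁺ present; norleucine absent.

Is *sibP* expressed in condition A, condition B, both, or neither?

Condition A:
Cu²⁺ is absent, so LomX is inactive.
c-di-GMP is absent, so MorA is active.
With repressor MorA bound, *lomA* is not transcribed.
So LomA is not produced.
Ornithine is absent, so JovY is inactive.
Tagatose is present, so SibG is inactive.
Required activator JovY is absent, so *purF* is not transcribed.
So PurF is not produced.
Required activator LomA is absent, so *fubZ* is not transcribed.
So FubZ is not produced.
Diaminopimelate is present, so JalX is inactive.
With no repressor bound, *holH* is transcribed.
So HolH is produced and active.
Co²⁺ is present, so PexS is inactive.
Norleucine is absent, so SibZ is active.
Required activator PexS is absent, so *cilC* is not transcribed.
So CilC is not produced.
No repressor is bound and HolH is active, so *sibP* is transcribed.
→ *sibP* is ON in A.
Condition B:
Cu²⁺ is absent, so LomX is inactive.
c-di-GMP is present, so MorA is inactive.
With no repressor bound, *lomA* is transcribed.
So LomA is produced and active.
Ornithine is absent, so JovY is inactive.
Tagatose is absent, so SibG is active.
Required activator JovY is absent, so *purF* is not transcribed.
So PurF is not produced.
No repressor is bound and LomA is active, so *fubZ* is transcribed.
So FubZ is produced and active.
Diaminopimelate is present, so JalX is inactive.
With no repressor bound, *holH* is transcribed.
So HolH is produced and active.
Co²⁺ is present, so PexS is inactive.
Norleucine is absent, so SibZ is active.
Required activator PexS is absent, so *cilC* is not transcribed.
So CilC is not produced.
With repressor FubZ bound, *sibP* is not transcribed.
→ *sibP* is OFF in B.

A only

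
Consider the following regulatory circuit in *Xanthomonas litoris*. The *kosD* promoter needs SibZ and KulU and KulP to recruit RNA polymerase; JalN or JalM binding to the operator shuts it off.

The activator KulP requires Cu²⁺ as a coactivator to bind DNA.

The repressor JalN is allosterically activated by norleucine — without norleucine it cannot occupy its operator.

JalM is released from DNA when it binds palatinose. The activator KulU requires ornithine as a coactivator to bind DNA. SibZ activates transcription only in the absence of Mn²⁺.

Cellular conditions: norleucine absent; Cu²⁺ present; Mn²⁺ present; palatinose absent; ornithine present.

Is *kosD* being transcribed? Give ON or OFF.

OFF

Mn²⁺ is present, so SibZ is inactive.
Norleucine is absent, so JalN is inactive.
Ornithine is present, so KulU is active.
Cu²⁺ is present, so KulP is active.
Palatinose is absent, so JalM is active.
With repressor JalM bound, *kosD* is not transcribed.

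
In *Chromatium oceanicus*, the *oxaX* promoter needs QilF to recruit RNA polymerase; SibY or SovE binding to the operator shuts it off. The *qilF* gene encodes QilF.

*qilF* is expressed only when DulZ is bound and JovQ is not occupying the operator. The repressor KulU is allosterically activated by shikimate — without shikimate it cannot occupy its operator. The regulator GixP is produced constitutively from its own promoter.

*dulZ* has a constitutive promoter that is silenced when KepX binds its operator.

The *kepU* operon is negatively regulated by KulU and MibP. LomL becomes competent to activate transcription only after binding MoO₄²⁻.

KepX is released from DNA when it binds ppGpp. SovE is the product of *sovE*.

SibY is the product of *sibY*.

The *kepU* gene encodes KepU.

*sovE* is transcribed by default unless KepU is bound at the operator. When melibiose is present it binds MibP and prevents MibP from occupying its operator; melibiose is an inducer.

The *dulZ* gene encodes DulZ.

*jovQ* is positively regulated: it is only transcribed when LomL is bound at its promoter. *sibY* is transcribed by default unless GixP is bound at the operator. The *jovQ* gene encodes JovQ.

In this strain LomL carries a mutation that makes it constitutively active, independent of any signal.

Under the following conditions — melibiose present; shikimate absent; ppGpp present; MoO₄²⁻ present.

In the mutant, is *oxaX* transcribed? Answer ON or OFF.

OFF

GixP is produced constitutively and is active.
With repressor GixP bound, *sibY* is not transcribed.
So SibY is not produced.
Shikimate is absent, so KulU is inactive.
Melibiose is present, so MibP is inactive.
With no repressor bound, *kepU* is transcribed.
So KepU is produced and active.
With repressor KepU bound, *sovE* is not transcribed.
So SovE is not produced.
LomL is constitutively active in this strain.
No repressor is bound and LomL is active, so *jovQ* is transcribed.
So JovQ is produced and active.
ppGpp is present, so KepX is inactive.
With no repressor bound, *dulZ* is transcribed.
So DulZ is produced and active.
With repressor JovQ bound, *qilF* is not transcribed.
So QilF is not produced.
Required activator QilF is absent, so *oxaX* is not transcribed.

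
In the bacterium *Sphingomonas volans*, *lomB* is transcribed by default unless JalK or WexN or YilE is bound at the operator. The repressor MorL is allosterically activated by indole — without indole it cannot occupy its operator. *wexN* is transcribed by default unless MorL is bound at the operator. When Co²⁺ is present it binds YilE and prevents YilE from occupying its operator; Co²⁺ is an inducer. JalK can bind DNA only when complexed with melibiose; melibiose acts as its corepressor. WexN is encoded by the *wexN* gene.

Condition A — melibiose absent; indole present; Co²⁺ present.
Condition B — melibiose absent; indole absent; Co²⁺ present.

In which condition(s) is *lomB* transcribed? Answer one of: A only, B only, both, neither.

Condition A:
Melibiose is absent, so JalK is inactive.
Indole is present, so MorL is active.
With repressor MorL bound, *wexN* is not transcribed.
So WexN is not produced.
Co²⁺ is present, so YilE is inactive.
With no repressor bound, *lomB* is transcribed.
→ *lomB* is ON in A.
Condition B:
Melibiose is absent, so JalK is inactive.
Indole is absent, so MorL is inactive.
With no repressor bound, *wexN* is transcribed.
So WexN is produced and active.
Co²⁺ is present, so YilE is inactive.
With repressor WexN bound, *lomB* is not transcribed.
→ *lomB* is OFF in B.

A only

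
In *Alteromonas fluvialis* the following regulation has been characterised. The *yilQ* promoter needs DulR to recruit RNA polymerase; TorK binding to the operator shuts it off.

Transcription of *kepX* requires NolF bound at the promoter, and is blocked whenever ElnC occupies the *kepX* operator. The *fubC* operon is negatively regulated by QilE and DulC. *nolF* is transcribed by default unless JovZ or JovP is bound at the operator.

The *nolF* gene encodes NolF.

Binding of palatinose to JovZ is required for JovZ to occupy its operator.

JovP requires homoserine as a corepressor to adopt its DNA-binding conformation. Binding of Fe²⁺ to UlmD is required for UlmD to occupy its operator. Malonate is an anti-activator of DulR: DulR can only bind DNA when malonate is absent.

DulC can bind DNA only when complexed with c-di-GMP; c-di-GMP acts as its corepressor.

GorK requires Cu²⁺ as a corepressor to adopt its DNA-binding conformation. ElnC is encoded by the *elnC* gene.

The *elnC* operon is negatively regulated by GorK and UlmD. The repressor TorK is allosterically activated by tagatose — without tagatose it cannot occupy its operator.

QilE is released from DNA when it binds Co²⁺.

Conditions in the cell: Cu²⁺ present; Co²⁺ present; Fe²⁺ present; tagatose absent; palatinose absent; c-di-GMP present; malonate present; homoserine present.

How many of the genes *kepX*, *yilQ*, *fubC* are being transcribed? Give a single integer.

0

Palatinose is absent, so JovZ is inactive.
Homoserine is present, so JovP is active.
With repressor JovP bound, *nolF* is not transcribed.
So NolF is not produced.
Cu²⁺ is present, so GorK is active.
Fe²⁺ is present, so UlmD is active.
With repressor GorK bound, *elnC* is not transcribed.
So ElnC is not produced.
Required activator NolF is absent, so *kepX* is not transcribed.
→ *kepX* is OFF.
Tagatose is absent, so TorK is inactive.
Malonate is present, so DulR is inactive.
Required activator DulR is absent, so *yilQ* is not transcribed.
→ *yilQ* is OFF.
Co²⁺ is present, so QilE is inactive.
c-di-GMP is present, so DulC is active.
With repressor DulC bound, *fubC* is not transcribed.
→ *fubC* is OFF.
0 of the 3 genes are transcribed.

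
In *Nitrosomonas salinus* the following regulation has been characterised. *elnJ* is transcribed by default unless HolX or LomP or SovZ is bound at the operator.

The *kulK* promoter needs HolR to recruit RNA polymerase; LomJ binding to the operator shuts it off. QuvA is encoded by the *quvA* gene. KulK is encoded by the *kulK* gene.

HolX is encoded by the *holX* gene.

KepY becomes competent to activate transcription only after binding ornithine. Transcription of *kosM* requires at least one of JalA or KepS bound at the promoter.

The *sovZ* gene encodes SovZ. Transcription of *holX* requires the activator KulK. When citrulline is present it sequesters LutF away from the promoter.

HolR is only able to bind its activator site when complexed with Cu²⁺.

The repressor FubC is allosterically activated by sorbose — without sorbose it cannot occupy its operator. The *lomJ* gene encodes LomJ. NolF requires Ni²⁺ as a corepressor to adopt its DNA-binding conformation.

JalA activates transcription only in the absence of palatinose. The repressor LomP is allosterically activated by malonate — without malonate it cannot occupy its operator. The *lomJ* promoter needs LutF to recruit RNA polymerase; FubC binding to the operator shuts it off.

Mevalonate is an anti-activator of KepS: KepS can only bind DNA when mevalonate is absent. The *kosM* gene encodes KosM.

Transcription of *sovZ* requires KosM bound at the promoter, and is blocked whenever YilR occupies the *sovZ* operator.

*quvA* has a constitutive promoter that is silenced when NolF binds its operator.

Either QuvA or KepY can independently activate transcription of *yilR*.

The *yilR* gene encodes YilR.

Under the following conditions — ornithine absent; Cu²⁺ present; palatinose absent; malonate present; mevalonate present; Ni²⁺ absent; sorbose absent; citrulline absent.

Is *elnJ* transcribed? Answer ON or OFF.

OFF

Cu²⁺ is present, so HolR is active.
Sorbose is absent, so FubC is inactive.
Citrulline is absent, so LutF is active.
No repressor is bound and LutF is active, so *lomJ* is transcribed.
So LomJ is produced and active.
With repressor LomJ bound, *kulK* is not transcribed.
So KulK is not produced.
Required activator KulK is absent, so *holX* is not transcribed.
So HolX is not produced.
Malonate is present, so LomP is active.
Palatinose is absent, so JalA is active.
Mevalonate is present, so KepS is inactive.
Activator JalA is present, so *kosM* is transcribed.
So KosM is produced and active.
Ni²⁺ is absent, so NolF is inactive.
With no repressor bound, *quvA* is transcribed.
So QuvA is produced and active.
Ornithine is absent, so KepY is inactive.
Activator QuvA is present, so *yilR* is transcribed.
So YilR is produced and active.
With repressor YilR bound, *sovZ* is not transcribed.
So SovZ is not produced.
With repressor LomP bound, *elnJ* is not transcribed.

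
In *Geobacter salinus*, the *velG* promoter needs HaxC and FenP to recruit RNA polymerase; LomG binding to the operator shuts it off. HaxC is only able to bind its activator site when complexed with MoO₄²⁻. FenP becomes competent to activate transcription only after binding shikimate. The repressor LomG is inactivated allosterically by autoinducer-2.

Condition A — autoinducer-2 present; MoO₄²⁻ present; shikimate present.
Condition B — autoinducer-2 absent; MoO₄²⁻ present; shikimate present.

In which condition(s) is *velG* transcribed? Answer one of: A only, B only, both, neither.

A only

Condition A:
Autoinducer-2 is present, so LomG is inactive.
MoO₄²⁻ is present, so HaxC is active.
Shikimate is present, so FenP is active.
No repressor is bound and HaxC and FenP are active, so *velG* is transcribed.
→ *velG* is ON in A.
Condition B:
Autoinducer-2 is absent, so LomG is active.
MoO₄²⁻ is present, so HaxC is active.
Shikimate is present, so FenP is active.
With repressor LomG bound, *velG* is not transcribed.
→ *velG* is OFF in B.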